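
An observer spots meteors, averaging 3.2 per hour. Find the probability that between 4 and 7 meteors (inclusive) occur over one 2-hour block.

0.5684

Over the interval, μ = 3.2 × 2 = 6.4 (a 2-hour block = 2 hours).
P(4 ≤ N ≤ 7) = Σ_{j=4}^{7} e^(−6.4) · 6.4^j/j! ≈ 0.5684.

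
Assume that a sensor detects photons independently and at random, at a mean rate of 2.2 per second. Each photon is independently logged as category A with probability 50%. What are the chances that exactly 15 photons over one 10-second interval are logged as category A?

0.0534

Thinning: the photons that are logged as category A themselves form a Poisson process with rate 0.5 × 2.2 = 1.1 per second.
Over the interval, μ = 1.1 × 10 = 11 (a 10-second interval = 10 seconds).
P(N = 15) = e^(−11) · 11^15/15! ≈ 0.0534.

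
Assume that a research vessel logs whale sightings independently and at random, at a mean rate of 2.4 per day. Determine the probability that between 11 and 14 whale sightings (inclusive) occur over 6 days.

Over the interval, μ = 2.4 × 6 = 14.4 (6 days).
P(11 ≤ N ≤ 14) = Σ_{j=11}^{14} e^(−14.4) · 14.4^j/j! ≈ 0.3775.

0.3775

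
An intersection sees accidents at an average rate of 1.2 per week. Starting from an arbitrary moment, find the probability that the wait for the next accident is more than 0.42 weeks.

0.6041

The wait for the next event is exponential with rate λ = 1.2 per week.
P(T > 0.42) = e^(−λt) = e^(−1.2 × 0.42) = e^(−0.504) ≈ 0.6041.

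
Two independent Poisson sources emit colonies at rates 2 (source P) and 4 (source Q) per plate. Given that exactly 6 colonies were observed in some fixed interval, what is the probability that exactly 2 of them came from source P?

0.3292

Given the total, each event is independently from source P with probability p = λ_P/(λ_P+λ_Q) = 2/6 ≈ 0.3333.
So K ~ Binomial(6, 2/6): P(K = 2) = C(6,2) · (2/6)^2 · (4/6)^4 ≈ 0.3292.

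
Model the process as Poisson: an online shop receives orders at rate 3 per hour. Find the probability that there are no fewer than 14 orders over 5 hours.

Over the interval, μ = 3 × 5 = 15 (5 hours).
P(N ≥ 14) = 1 − P(N ≤ 13) = 1 − Σ_{j=0}^{13} e^(−μ) μ^j/j! ≈ 0.6368.

0.6368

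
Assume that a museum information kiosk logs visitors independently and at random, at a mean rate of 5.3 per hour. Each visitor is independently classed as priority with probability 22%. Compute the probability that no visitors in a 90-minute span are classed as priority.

Thinning: the visitors that are classed as priority themselves form a Poisson process with rate 0.22 × 5.3 = 1.166 per hour.
Over the interval, μ = 1.166 × 1.5 = 1.749 (a 90-minute span = 1.5 hours).
P(N = 0) = e^(−1.749) · 1.749^0/0! ≈ 0.1739.

0.1739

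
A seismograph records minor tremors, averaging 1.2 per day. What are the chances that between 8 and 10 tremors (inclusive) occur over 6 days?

0.3177

Over the interval, μ = 1.2 × 6 = 7.2 (6 days).
P(8 ≤ N ≤ 10) = Σ_{j=8}^{10} e^(−7.2) · 7.2^j/j! ≈ 0.3177.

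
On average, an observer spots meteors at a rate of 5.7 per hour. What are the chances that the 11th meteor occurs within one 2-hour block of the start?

0.5869

Over the interval, μ = 5.7 × 2 = 11.4 (a 2-hour block = 2 hours).
The 11th arrival falls in the interval iff at least 11 events occur there: P(S_11 ≤ t) = P(N ≥ 11) = 1 − P(N ≤ 10) ≈ 0.5869.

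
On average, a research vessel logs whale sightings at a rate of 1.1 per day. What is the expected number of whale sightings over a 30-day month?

33

E[N] = λt = 1.1 × 30 = 33 (a 30-day month = 30 days).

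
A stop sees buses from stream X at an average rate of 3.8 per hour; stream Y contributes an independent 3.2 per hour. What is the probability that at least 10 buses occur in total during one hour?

Independent Poisson processes superpose: combined rate λ = 3.8 + 3.2 = 7 per hour.
So μ = 7.
P(N ≥ 10) = 1 − P(N ≤ 9) ≈ 0.1695.

0.1695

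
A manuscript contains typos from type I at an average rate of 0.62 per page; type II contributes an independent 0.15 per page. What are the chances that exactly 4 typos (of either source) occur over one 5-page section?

0.1948

Independent Poisson processes superpose: combined rate λ = 0.62 + 0.15 = 0.77 per page.
Over the interval, μ = 0.77 × 5 = 3.85 (a 5-page section = 5 pages).
P(N = 4) = e^(−3.85) · 3.85^4/4! ≈ 0.1948.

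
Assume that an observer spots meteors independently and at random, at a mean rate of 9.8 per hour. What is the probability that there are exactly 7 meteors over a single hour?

0.0955

With mean μ = 9.8 per hour,
P(N = 7) = e^(−μ) μ^7/7! = e^(−9.8) · 9.8^7/5040 ≈ 0.0955.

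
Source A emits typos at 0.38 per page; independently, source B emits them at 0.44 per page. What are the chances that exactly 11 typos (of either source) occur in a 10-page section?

0.0776

Independent Poisson processes superpose: combined rate λ = 0.38 + 0.44 = 0.82 per page.
Over the interval, μ = 0.82 × 10 = 8.2 (a 10-page section = 10 pages).
P(N = 11) = e^(−8.2) · 8.2^11/11! ≈ 0.0776.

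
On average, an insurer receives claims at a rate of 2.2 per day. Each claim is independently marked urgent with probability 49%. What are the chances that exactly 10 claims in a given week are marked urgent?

0.0871

Thinning: the claims that are marked urgent themselves form a Poisson process with rate 0.49 × 2.2 = 1.078 per day.
Over the interval, μ = 1.078 × 7 = 7.546 (a week = 7 days).
P(N = 10) = e^(−7.546) · 7.546^10/10! ≈ 0.0871.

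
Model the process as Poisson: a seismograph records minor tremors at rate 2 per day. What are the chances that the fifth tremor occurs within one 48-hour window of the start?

Over the interval, μ = 2 × 2 = 4 (a 48-hour window = 2 days).
The fifth arrival falls in the interval iff at least 5 events occur there: P(S_5 ≤ t) = P(N ≥ 5) = 1 − P(N ≤ 4) ≈ 0.3712.

0.3712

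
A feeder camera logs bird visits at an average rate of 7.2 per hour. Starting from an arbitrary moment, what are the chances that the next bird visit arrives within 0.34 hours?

0.9135

Inter-arrival times are exponential with rate λ = 7.2 per hour.
P(T ≤ 0.34) = 1 − e^(−λt) = 1 − e^(−7.2 × 0.34) = 1 − e^(−2.448) ≈ 0.9135.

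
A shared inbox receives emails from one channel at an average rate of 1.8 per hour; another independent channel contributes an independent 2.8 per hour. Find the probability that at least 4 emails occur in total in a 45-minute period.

0.4525

Independent Poisson processes superpose: combined rate λ = 1.8 + 2.8 = 4.6 per hour.
Over the interval, μ = 4.6 × 0.75 = 3.45 (a 45-minute period = 0.75 hours).
P(N ≥ 4) = 1 − P(N ≤ 3) ≈ 0.4525.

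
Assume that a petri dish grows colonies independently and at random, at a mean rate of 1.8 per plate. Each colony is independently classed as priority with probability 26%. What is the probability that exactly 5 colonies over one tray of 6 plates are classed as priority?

Thinning: the colonies that are classed as priority themselves form a Poisson process with rate 0.26 × 1.8 = 0.468 per plate.
Over the interval, μ = 0.468 × 6 = 2.808 (a tray of 6 plates = 6 plates).
P(N = 5) = e^(−2.808) · 2.808^5/5! ≈ 0.0878.

0.0878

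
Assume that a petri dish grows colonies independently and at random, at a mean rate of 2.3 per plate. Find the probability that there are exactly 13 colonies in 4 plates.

0.0549

Over the interval, μ = 2.3 × 4 = 9.2 (4 plates).
P(N = 13) = e^(−μ) μ^13/13! = e^(−9.2) · 9.2^13/6227020800 ≈ 0.0549.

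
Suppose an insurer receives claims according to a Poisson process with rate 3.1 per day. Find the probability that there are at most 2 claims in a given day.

With mean μ = 3.1 per day,
P(N ≤ 2) = Σ_{j=0}^{2} e^(−μ) μ^j/j! ≈ 0.4012.

0.4012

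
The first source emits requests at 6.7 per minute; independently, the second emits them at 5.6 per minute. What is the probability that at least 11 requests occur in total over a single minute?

Independent Poisson processes superpose: combined rate λ = 6.7 + 5.6 = 12.3 per minute.
So μ = 12.3.
P(N ≥ 11) = 1 − P(N ≤ 10) ≈ 0.6834.

0.6834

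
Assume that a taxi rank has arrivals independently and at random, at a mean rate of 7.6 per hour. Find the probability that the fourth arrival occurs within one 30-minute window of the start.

0.5265

Over the interval, μ = 7.6 × 0.5 = 3.8 (a 30-minute window = 0.5 hours).
The fourth arrival falls in the interval iff at least 4 events occur there: P(S_4 ≤ t) = P(N ≥ 4) = 1 − P(N ≤ 3) ≈ 0.5265.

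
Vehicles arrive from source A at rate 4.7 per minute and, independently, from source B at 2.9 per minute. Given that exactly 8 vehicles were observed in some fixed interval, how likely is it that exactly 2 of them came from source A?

Given the total, each event is independently from source A with probability p = λ_A/(λ_A+λ_B) = 4.7/7.6 ≈ 0.6184.
So K ~ Binomial(8, 4.7/7.6): P(K = 2) = C(8,2) · (4.7/7.6)^2 · (2.9/7.6)^6 ≈ 0.0331.

0.0331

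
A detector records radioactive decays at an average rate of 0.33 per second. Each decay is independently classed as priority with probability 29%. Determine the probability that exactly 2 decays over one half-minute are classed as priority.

0.2334

Thinning: the decays that are classed as priority themselves form a Poisson process with rate 0.29 × 0.33 = 0.0957 per second.
Over the interval, μ = 0.0957 × 30 = 2.871 (a half-minute = 30 seconds).
P(N = 2) = e^(−2.871) · 2.871^2/2! ≈ 0.2334.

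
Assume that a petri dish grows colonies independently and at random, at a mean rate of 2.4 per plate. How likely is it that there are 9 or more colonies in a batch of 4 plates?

Over the interval, μ = 2.4 × 4 = 9.6 (a batch of 4 plates = 4 plates).
P(N ≥ 9) = 1 − P(N ≤ 8) = 1 − Σ_{j=0}^{8} e^(−μ) μ^j/j! ≈ 0.6204.

0.6204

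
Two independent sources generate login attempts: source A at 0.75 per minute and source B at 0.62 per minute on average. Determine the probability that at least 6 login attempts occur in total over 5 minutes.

Independent Poisson processes superpose: combined rate λ = 0.75 + 0.62 = 1.37 per minute.
Over the interval, μ = 1.37 × 5 = 6.85 (5 minutes).
P(N ≥ 6) = 1 − P(N ≤ 5) ≈ 0.6797.

0.6797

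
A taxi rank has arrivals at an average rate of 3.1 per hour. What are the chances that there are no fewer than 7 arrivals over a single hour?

With mean μ = 3.1 per hour,
P(N ≥ 7) = 1 − P(N ≤ 6) = 1 − Σ_{j=0}^{6} e^(−μ) μ^j/j! ≈ 0.0388.

0.0388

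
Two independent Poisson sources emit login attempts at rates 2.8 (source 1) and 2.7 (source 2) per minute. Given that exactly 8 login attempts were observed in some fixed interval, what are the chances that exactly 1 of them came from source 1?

Given the total, each event is independently from source 1 with probability p = λ_1/(λ_1+λ_2) = 2.8/5.5 ≈ 0.5091.
So K ~ Binomial(8, 2.8/5.5): P(K = 1) = C(8,1) · (2.8/5.5)^1 · (2.7/5.5)^7 ≈ 0.0280.

0.0280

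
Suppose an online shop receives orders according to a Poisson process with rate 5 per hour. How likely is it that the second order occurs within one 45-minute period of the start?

Over the interval, μ = 5 × 0.75 = 3.75 (a 45-minute period = 0.75 hours).
The second arrival falls in the interval iff at least 2 events occur there: P(S_2 ≤ t) = P(N ≥ 2) = 1 − P(N ≤ 1) ≈ 0.8883.

0.8883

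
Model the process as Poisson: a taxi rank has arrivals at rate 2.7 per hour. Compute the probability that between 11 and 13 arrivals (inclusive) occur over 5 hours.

Over the interval, μ = 2.7 × 5 = 13.5 (5 hours).
P(11 ≤ N ≤ 13) = Σ_{j=11}^{13} e^(−13.5) · 13.5^j/j! ≈ 0.3070.

0.3070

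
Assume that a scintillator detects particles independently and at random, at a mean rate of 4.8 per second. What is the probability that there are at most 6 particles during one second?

With mean μ = 4.8 per second,
P(N ≤ 6) = Σ_{j=0}^{6} e^(−μ) μ^j/j! ≈ 0.7908.

0.7908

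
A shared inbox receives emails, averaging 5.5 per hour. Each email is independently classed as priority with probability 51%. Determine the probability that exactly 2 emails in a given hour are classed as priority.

0.2380

Thinning: the emails that are classed as priority themselves form a Poisson process with rate 0.51 × 5.5 = 2.805 per hour.
So μ = 2.805.
P(N = 2) = e^(−2.805) · 2.805^2/2! ≈ 0.2380.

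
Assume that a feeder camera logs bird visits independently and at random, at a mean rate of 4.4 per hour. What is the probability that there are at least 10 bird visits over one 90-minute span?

0.1314

Over the interval, μ = 4.4 × 1.5 = 6.6 (a 90-minute span = 1.5 hours).
P(N ≥ 10) = 1 − P(N ≤ 9) = 1 − Σ_{j=0}^{9} e^(−μ) μ^j/j! ≈ 0.1314.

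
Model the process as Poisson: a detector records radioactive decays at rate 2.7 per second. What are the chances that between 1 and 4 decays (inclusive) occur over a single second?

0.7957

With mean μ = 2.7 per second,
P(1 ≤ N ≤ 4) = Σ_{j=1}^{4} e^(−2.7) · 2.7^j/j! ≈ 0.7957.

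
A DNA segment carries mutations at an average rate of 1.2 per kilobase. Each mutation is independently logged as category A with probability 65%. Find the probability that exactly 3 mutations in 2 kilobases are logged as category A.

Thinning: the mutations that are logged as category A themselves form a Poisson process with rate 0.65 × 1.2 = 0.78 per kilobase.
Over the interval, μ = 0.78 × 2 = 1.56 (2 kilobases).
P(N = 3) = e^(−1.56) · 1.56^3/3! ≈ 0.1330.

0.1330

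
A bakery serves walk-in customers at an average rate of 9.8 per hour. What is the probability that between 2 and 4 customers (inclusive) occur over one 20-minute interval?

0.6059

Over the interval, μ = 9.8 × 1/3 ≈ 3.26667 (a 20-minute interval = 1/3 hours).
P(2 ≤ N ≤ 4) = Σ_{j=2}^{4} e^(−3.26667) · 3.26667^j/j! ≈ 0.6059.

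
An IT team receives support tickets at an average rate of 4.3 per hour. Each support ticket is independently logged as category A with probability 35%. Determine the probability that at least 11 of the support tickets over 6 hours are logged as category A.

Thinning: the support tickets that are logged as category A themselves form a Poisson process with rate 0.35 × 4.3 = 1.505 per hour.
Over the interval, μ = 1.505 × 6 = 9.03 (6 hours).
P(N ≥ 11) = 1 − P(N ≤ 10) ≈ 0.2976.

0.2976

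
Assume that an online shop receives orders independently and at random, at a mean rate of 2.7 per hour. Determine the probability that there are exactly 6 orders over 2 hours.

Over the interval, μ = 2.7 × 2 = 5.4 (2 hours).
P(N = 6) = e^(−μ) μ^6/6! = e^(−5.4) · 5.4^6/720 ≈ 0.1555.

0.1555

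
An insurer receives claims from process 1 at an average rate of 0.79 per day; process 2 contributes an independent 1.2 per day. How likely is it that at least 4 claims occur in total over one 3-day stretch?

0.8461

Independent Poisson processes superpose: combined rate λ = 0.79 + 1.2 = 1.99 per day.
Over the interval, μ = 1.99 × 3 = 5.97 (a 3-day stretch = 3 days).
P(N ≥ 4) = 1 − P(N ≤ 3) ≈ 0.8461.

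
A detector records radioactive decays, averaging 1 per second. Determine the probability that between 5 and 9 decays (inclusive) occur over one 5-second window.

0.5277

Over the interval, μ = 1 × 5 = 5 (a 5-second window = 5 seconds).
P(5 ≤ N ≤ 9) = Σ_{j=5}^{9} e^(−5) · 5^j/j! ≈ 0.5277.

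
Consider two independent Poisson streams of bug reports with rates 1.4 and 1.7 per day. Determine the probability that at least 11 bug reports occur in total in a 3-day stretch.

Independent Poisson processes superpose: combined rate λ = 1.4 + 1.7 = 3.1 per day.
Over the interval, μ = 3.1 × 3 = 9.3 (a 3-day stretch = 3 days).
P(N ≥ 11) = 1 − P(N ≤ 10) ≈ 0.3301.

0.3301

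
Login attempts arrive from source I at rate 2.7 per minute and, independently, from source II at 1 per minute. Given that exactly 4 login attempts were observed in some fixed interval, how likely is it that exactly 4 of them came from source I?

Given the total, each event is independently from source I with probability p = λ_I/(λ_I+λ_II) = 2.7/3.7 ≈ 0.7297.
So K ~ Binomial(4, 2.7/3.7): P(K = 4) = C(4,4) · (2.7/3.7)^4 · (1/3.7)^0 ≈ 0.2836.

0.2836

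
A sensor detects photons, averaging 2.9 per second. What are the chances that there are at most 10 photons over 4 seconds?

0.3905

Over the interval, μ = 2.9 × 4 = 11.6 (4 seconds).
P(N ≤ 10) = Σ_{j=0}^{10} e^(−μ) μ^j/j! ≈ 0.3905.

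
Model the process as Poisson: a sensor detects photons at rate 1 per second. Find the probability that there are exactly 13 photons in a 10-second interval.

0.0729

Over the interval, μ = 1 × 10 = 10 (a 10-second interval = 10 seconds).
P(N = 13) = e^(−μ) μ^13/13! = e^(−10) · 10^13/6227020800 ≈ 0.0729.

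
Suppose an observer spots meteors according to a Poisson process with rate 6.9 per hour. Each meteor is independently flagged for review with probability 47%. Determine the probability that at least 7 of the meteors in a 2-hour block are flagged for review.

Thinning: the meteors that are flagged for review themselves form a Poisson process with rate 0.47 × 6.9 = 3.243 per hour.
Over the interval, μ = 3.243 × 2 = 6.486 (a 2-hour block = 2 hours).
P(N ≥ 7) = 1 − P(N ≤ 6) ≈ 0.4713.

0.4713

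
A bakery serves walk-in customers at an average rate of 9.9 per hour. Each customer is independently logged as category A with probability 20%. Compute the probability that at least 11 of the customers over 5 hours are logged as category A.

Thinning: the customers that are logged as category A themselves form a Poisson process with rate 0.2 × 9.9 = 1.98 per hour.
Over the interval, μ = 1.98 × 5 = 9.9 (5 hours).
P(N ≥ 11) = 1 − P(N ≤ 10) ≈ 0.4045.

0.4045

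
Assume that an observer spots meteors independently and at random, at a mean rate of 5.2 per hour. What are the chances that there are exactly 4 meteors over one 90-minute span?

0.0632

Over the interval, μ = 5.2 × 1.5 = 7.8 (a 90-minute span = 1.5 hours).
P(N = 4) = e^(−μ) μ^4/4! = e^(−7.8) · 7.8^4/24 ≈ 0.0632.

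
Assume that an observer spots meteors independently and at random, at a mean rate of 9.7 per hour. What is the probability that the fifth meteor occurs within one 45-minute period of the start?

Over the interval, μ = 9.7 × 0.75 = 7.275 (a 45-minute period = 0.75 hours).
The fifth arrival falls in the interval iff at least 5 events occur there: P(S_5 ≤ t) = P(N ≥ 5) = 1 − P(N ≤ 4) ≈ 0.8507.

0.8507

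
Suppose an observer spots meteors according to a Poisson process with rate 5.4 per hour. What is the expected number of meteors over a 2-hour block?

10.8

E[N] = λt = 5.4 × 2 = 10.8 (a 2-hour block = 2 hours).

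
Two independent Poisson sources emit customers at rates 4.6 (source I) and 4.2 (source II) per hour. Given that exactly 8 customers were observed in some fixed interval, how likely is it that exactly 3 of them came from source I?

Given the total, each event is independently from source I with probability p = λ_I/(λ_I+λ_II) = 4.6/8.8 ≈ 0.5227.
So K ~ Binomial(8, 4.6/8.8): P(K = 3) = C(8,3) · (4.6/8.8)^3 · (4.2/8.8)^5 ≈ 0.1981.

0.1981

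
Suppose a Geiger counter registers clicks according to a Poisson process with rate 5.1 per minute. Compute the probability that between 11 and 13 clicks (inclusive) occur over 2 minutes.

0.2914

Over the interval, μ = 5.1 × 2 = 10.2 (2 minutes).
P(11 ≤ N ≤ 13) = Σ_{j=11}^{13} e^(−10.2) · 10.2^j/j! ≈ 0.2914.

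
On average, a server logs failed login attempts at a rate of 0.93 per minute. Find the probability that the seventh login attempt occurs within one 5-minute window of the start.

0.1886

Over the interval, μ = 0.93 × 5 = 4.65 (a 5-minute window = 5 minutes).
The seventh arrival falls in the interval iff at least 7 events occur there: P(S_7 ≤ t) = P(N ≥ 7) = 1 − P(N ≤ 6) ≈ 0.1886.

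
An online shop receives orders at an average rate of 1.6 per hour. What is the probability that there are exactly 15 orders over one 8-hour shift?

0.0856

Over the interval, μ = 1.6 × 8 = 12.8 (an 8-hour shift = 8 hours).
P(N = 15) = e^(−μ) μ^15/15! = e^(−12.8) · 12.8^15/1307674368000 ≈ 0.0856.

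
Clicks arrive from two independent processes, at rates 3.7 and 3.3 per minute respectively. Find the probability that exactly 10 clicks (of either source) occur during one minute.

Independent Poisson processes superpose: combined rate λ = 3.7 + 3.3 = 7 per minute.
So μ = 7.
P(N = 10) = e^(−7) · 7^10/10! ≈ 0.0710.

0.0710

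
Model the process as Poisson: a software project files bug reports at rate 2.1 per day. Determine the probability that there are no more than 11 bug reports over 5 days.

Over the interval, μ = 2.1 × 5 = 10.5 (5 days).
P(N ≤ 11) = Σ_{j=0}^{11} e^(−μ) μ^j/j! ≈ 0.6387.

0.6387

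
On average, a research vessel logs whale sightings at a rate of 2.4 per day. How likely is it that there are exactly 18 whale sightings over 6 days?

Over the interval, μ = 2.4 × 6 = 14.4 (6 days).
P(N = 18) = e^(−μ) μ^18/18! = e^(−14.4) · 14.4^18/6402373705728000 ≈ 0.0617.

0.0617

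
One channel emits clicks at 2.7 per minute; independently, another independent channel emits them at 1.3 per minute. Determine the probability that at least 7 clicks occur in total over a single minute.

Independent Poisson processes superpose: combined rate λ = 2.7 + 1.3 = 4 per minute.
So μ = 4.
P(N ≥ 7) = 1 − P(N ≤ 6) ≈ 0.1107.

0.1107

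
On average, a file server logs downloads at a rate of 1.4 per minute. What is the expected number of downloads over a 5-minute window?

E[N] = λt = 1.4 × 5 = 7 (a 5-minute window = 5 minutes).

7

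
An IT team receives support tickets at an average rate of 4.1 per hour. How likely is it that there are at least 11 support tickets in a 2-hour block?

0.2045

Over the interval, μ = 4.1 × 2 = 8.2 (a 2-hour block = 2 hours).
P(N ≥ 11) = 1 − P(N ≤ 10) = 1 − Σ_{j=0}^{10} e^(−μ) μ^j/j! ≈ 0.2045.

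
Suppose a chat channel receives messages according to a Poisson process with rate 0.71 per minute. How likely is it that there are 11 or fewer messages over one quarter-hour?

Over the interval, μ = 0.71 × 15 = 10.65 (a quarter-hour = 15 minutes).
P(N ≤ 11) = Σ_{j=0}^{11} e^(−μ) μ^j/j! ≈ 0.6210.

0.6210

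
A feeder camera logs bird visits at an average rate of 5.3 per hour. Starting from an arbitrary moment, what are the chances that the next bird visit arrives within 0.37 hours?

0.8593

Inter-arrival times are exponential with rate λ = 5.3 per hour.
P(T ≤ 0.37) = 1 − e^(−λt) = 1 − e^(−5.3 × 0.37) = 1 − e^(−1.961) ≈ 0.8593.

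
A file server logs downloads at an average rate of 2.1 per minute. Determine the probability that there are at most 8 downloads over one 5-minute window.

Over the interval, μ = 2.1 × 5 = 10.5 (a 5-minute window = 5 minutes).
P(N ≤ 8) = Σ_{j=0}^{8} e^(−μ) μ^j/j! ≈ 0.2794.

0.2794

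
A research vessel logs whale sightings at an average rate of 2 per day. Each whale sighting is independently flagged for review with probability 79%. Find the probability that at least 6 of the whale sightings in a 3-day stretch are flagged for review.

0.3385

Thinning: the whale sightings that are flagged for review themselves form a Poisson process with rate 0.79 × 2 = 1.58 per day.
Over the interval, μ = 1.58 × 3 = 4.74 (a 3-day stretch = 3 days).
P(N ≥ 6) = 1 − P(N ≤ 5) ≈ 0.3385.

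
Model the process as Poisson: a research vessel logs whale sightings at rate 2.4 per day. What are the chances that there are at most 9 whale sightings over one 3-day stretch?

Over the interval, μ = 2.4 × 3 = 7.2 (a 3-day stretch = 3 days).
P(N ≤ 9) = Σ_{j=0}^{9} e^(−μ) μ^j/j! ≈ 0.8096.

0.8096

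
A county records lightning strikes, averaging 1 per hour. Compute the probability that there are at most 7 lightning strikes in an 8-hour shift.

Over the interval, μ = 1 × 8 = 8 (an 8-hour shift = 8 hours).
P(N ≤ 7) = Σ_{j=0}^{7} e^(−μ) μ^j/j! ≈ 0.4530.

0.4530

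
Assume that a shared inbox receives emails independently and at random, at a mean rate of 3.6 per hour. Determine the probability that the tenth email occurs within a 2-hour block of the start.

Over the interval, μ = 3.6 × 2 = 7.2 (a 2-hour block = 2 hours).
The tenth arrival falls in the interval iff at least 10 events occur there: P(S_10 ≤ t) = P(N ≥ 10) = 1 − P(N ≤ 9) ≈ 0.1904.

0.1904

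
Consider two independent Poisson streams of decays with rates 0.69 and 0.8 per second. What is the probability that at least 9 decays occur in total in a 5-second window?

0.3312

Independent Poisson processes superpose: combined rate λ = 0.69 + 0.8 = 1.49 per second.
Over the interval, μ = 1.49 × 5 = 7.45 (a 5-second window = 5 seconds).
P(N ≥ 9) = 1 − P(N ≤ 8) ≈ 0.3312.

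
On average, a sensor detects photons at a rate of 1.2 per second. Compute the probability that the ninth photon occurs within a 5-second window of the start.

Over the interval, μ = 1.2 × 5 = 6 (a 5-second window = 5 seconds).
The ninth arrival falls in the interval iff at least 9 events occur there: P(S_9 ≤ t) = P(N ≥ 9) = 1 − P(N ≤ 8) ≈ 0.1528.

0.1528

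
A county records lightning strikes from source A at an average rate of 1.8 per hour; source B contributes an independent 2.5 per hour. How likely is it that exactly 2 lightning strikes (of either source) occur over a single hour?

Independent Poisson processes superpose: combined rate λ = 1.8 + 2.5 = 4.3 per hour.
So μ = 4.3.
P(N = 2) = e^(−4.3) · 4.3^2/2! ≈ 0.1254.

0.1254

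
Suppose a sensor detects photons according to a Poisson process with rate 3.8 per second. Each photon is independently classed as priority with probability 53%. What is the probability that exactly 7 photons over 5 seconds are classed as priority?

0.0882

Thinning: the photons that are classed as priority themselves form a Poisson process with rate 0.53 × 3.8 = 2.014 per second.
Over the interval, μ = 2.014 × 5 = 10.07 (5 seconds).
P(N = 7) = e^(−10.07) · 10.07^7/7! ≈ 0.0882.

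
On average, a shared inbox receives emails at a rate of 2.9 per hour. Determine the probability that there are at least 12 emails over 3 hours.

0.1689

Over the interval, μ = 2.9 × 3 = 8.7 (3 hours).
P(N ≥ 12) = 1 − P(N ≤ 11) = 1 − Σ_{j=0}^{11} e^(−μ) μ^j/j! ≈ 0.1689.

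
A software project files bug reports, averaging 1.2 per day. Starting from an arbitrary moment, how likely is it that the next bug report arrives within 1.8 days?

0.8847

Inter-arrival times are exponential with rate λ = 1.2 per day.
P(T ≤ 1.8) = 1 − e^(−λt) = 1 − e^(−1.2 × 1.8) = 1 − e^(−2.16) ≈ 0.8847.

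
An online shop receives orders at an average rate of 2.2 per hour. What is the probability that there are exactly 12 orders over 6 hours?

0.1081

Over the interval, μ = 2.2 × 6 = 13.2 (6 hours).
P(N = 12) = e^(−μ) μ^12/12! = e^(−13.2) · 13.2^12/479001600 ≈ 0.1081.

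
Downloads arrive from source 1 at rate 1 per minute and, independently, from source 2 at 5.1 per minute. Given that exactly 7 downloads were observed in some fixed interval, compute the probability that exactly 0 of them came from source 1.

0.2856

Given the total, each event is independently from source 1 with probability p = λ_1/(λ_1+λ_2) = 1/6.1 ≈ 0.1639.
So K ~ Binomial(7, 1/6.1): P(K = 0) = C(7,0) · (1/6.1)^0 · (5.1/6.1)^7 ≈ 0.2856.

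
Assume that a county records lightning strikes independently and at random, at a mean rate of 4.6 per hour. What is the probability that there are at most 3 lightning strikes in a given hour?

With mean μ = 4.6 per hour,
P(N ≤ 3) = Σ_{j=0}^{3} e^(−μ) μ^j/j! ≈ 0.3257.

0.3257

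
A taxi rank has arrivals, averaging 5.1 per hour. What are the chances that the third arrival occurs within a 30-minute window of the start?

Over the interval, μ = 5.1 × 0.5 = 2.55 (a 30-minute window = 0.5 hours).
The third arrival falls in the interval iff at least 3 events occur there: P(S_3 ≤ t) = P(N ≥ 3) = 1 − P(N ≤ 2) ≈ 0.4689.

0.4689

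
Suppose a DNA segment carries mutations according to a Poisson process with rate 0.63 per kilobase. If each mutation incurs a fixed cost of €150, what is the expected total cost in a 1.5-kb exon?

€141.75

E[N] = 0.63 × 1.5 = 0.945 (a 1.5-kb exon = 1.5 kilobases); E[cost] = 0.945 × €150 = €141.75.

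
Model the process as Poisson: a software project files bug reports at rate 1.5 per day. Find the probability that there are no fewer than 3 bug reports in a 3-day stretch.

Over the interval, μ = 1.5 × 3 = 4.5 (a 3-day stretch = 3 days).
P(N ≥ 3) = 1 − P(N ≤ 2) = 1 − Σ_{j=0}^{2} e^(−μ) μ^j/j! ≈ 0.8264.

0.8264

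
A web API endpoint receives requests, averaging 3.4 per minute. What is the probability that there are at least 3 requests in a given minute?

0.6603

With mean μ = 3.4 per minute,
P(N ≥ 3) = 1 − P(N ≤ 2) = 1 − Σ_{j=0}^{2} e^(−μ) μ^j/j! ≈ 0.6603.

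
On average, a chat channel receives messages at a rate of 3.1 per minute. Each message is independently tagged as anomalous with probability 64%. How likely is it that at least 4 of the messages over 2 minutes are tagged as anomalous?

Thinning: the messages that are tagged as anomalous themselves form a Poisson process with rate 0.64 × 3.1 = 1.984 per minute.
Over the interval, μ = 1.984 × 2 = 3.968 (2 minutes).
P(N ≥ 4) = 1 − P(N ≤ 3) ≈ 0.5603.

0.5603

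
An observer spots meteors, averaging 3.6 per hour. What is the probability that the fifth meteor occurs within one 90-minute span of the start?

Over the interval, μ = 3.6 × 1.5 = 5.4 (a 90-minute span = 1.5 hours).
The fifth arrival falls in the interval iff at least 5 events occur there: P(S_5 ≤ t) = P(N ≥ 5) = 1 − P(N ≤ 4) ≈ 0.6267.

0.6267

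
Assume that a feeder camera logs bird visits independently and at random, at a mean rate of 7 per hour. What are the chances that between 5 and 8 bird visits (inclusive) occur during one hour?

0.5561

With mean μ = 7 per hour,
P(5 ≤ N ≤ 8) = Σ_{j=5}^{8} e^(−7) · 7^j/j! ≈ 0.5561.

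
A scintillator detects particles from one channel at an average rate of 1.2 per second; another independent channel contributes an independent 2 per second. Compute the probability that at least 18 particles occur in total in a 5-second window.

Independent Poisson processes superpose: combined rate λ = 1.2 + 2 = 3.2 per second.
Over the interval, μ = 3.2 × 5 = 16 (a 5-second window = 5 seconds).
P(N ≥ 18) = 1 − P(N ≤ 17) ≈ 0.3407.

0.3407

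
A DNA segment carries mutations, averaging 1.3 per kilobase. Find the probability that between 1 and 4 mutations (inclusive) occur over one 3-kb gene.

0.6281

Over the interval, μ = 1.3 × 3 = 3.9 (a 3-kb gene = 3 kilobases).
P(1 ≤ N ≤ 4) = Σ_{j=1}^{4} e^(−3.9) · 3.9^j/j! ≈ 0.6281.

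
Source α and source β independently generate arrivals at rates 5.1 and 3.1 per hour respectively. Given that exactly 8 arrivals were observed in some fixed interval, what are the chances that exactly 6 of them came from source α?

Given the total, each event is independently from source α with probability p = λ_α/(λ_α+λ_β) = 5.1/8.2 ≈ 0.6220.
So K ~ Binomial(8, 5.1/8.2): P(K = 6) = C(8,6) · (5.1/8.2)^6 · (3.1/8.2)^2 ≈ 0.2316.

0.2316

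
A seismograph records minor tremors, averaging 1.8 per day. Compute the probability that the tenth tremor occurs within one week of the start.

0.8061

Over the interval, μ = 1.8 × 7 = 12.6 (a week = 7 days).
The tenth arrival falls in the interval iff at least 10 events occur there: P(S_10 ≤ t) = P(N ≥ 10) = 1 − P(N ≤ 9) ≈ 0.8061.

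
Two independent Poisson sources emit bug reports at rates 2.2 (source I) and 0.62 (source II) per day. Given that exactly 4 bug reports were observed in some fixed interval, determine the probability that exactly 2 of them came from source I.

0.1765

Given the total, each event is independently from source I with probability p = λ_I/(λ_I+λ_II) = 2.2/2.82 ≈ 0.7801.
So K ~ Binomial(4, 2.2/2.82): P(K = 2) = C(4,2) · (2.2/2.82)^2 · (0.62/2.82)^2 ≈ 0.1765.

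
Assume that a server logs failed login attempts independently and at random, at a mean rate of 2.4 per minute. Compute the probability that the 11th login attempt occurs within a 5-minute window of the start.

Over the interval, μ = 2.4 × 5 = 12 (a 5-minute window = 5 minutes).
The 11th arrival falls in the interval iff at least 11 events occur there: P(S_11 ≤ t) = P(N ≥ 11) = 1 − P(N ≤ 10) ≈ 0.6528.

0.6528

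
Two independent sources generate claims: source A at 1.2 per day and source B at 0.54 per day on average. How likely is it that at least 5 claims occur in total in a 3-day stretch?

Independent Poisson processes superpose: combined rate λ = 1.2 + 0.54 = 1.74 per day.
Over the interval, μ = 1.74 × 3 = 5.22 (a 3-day stretch = 3 days).
P(N ≥ 5) = 1 − P(N ≤ 4) ≈ 0.5972.

0.5972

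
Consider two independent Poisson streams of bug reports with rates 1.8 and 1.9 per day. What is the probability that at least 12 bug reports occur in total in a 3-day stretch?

Independent Poisson processes superpose: combined rate λ = 1.8 + 1.9 = 3.7 per day.
Over the interval, μ = 3.7 × 3 = 11.1 (a 3-day stretch = 3 days).
P(N ≥ 12) = 1 − P(N ≤ 11) ≈ 0.4327.

0.4327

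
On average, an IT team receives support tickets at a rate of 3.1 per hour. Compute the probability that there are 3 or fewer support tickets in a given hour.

0.6248

With mean μ = 3.1 per hour,
P(N ≤ 3) = Σ_{j=0}^{3} e^(−μ) μ^j/j! ≈ 0.6248.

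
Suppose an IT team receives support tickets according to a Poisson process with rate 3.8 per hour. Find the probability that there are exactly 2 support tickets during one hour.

0.1615

With mean μ = 3.8 per hour,
P(N = 2) = e^(−μ) μ^2/2! = e^(−3.8) · 3.8^2/2 ≈ 0.1615.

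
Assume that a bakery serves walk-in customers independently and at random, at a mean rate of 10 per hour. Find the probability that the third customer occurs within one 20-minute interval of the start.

Over the interval, μ = 10 × 1/3 ≈ 3.33333 (a 20-minute interval = 1/3 hours).
The third arrival falls in the interval iff at least 3 events occur there: P(S_3 ≤ t) = P(N ≥ 3) = 1 − P(N ≤ 2) ≈ 0.6472.

0.6472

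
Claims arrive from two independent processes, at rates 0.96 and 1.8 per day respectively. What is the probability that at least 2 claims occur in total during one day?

Independent Poisson processes superpose: combined rate λ = 0.96 + 1.8 = 2.76 per day.
So μ = 2.76.
P(N ≥ 2) = 1 − P(N ≤ 1) ≈ 0.7620.

0.7620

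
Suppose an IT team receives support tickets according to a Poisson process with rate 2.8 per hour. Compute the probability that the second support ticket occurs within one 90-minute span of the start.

Over the interval, μ = 2.8 × 1.5 = 4.2 (a 90-minute span = 1.5 hours).
The second arrival falls in the interval iff at least 2 events occur there: P(S_2 ≤ t) = P(N ≥ 2) = 1 − P(N ≤ 1) ≈ 0.9220.

0.9220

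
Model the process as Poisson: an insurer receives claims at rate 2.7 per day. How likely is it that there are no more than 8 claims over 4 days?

0.2502

Over the interval, μ = 2.7 × 4 = 10.8 (4 days).
P(N ≤ 8) = Σ_{j=0}^{8} e^(−μ) μ^j/j! ≈ 0.2502.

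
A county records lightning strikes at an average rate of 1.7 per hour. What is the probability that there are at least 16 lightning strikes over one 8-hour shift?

Over the interval, μ = 1.7 × 8 = 13.6 (an 8-hour shift = 8 hours).
P(N ≥ 16) = 1 − P(N ≤ 15) = 1 − Σ_{j=0}^{15} e^(−μ) μ^j/j! ≈ 0.2917.

0.2917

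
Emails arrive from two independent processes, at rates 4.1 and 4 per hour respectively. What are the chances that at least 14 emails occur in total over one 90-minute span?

Independent Poisson processes superpose: combined rate λ = 4.1 + 4 = 8.1 per hour.
Over the interval, μ = 8.1 × 1.5 = 12.15 (a 90-minute span = 1.5 hours).
P(N ≥ 14) = 1 − P(N ≤ 13) ≈ 0.3344.

0.3344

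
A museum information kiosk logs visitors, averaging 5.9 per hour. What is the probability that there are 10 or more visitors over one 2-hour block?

Over the interval, μ = 5.9 × 2 = 11.8 (a 2-hour block = 2 hours).
P(N ≥ 10) = 1 − P(N ≤ 9) = 1 − Σ_{j=0}^{9} e^(−μ) μ^j/j! ≈ 0.7397.

0.7397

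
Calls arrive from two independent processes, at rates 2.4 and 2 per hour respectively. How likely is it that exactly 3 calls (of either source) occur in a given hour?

Independent Poisson processes superpose: combined rate λ = 2.4 + 2 = 4.4 per hour.
So μ = 4.4.
P(N = 3) = e^(−4.4) · 4.4^3/3! ≈ 0.1743.

0.1743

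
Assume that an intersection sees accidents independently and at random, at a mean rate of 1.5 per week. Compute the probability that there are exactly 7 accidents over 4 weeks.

0.1377

Over the interval, μ = 1.5 × 4 = 6 (4 weeks).
P(N = 7) = e^(−μ) μ^7/7! = e^(−6) · 6^7/5040 ≈ 0.1377.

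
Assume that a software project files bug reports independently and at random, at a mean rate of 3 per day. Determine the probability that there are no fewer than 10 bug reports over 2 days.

Over the interval, μ = 3 × 2 = 6 (2 days).
P(N ≥ 10) = 1 − P(N ≤ 9) = 1 − Σ_{j=0}^{9} e^(−μ) μ^j/j! ≈ 0.0839.

0.0839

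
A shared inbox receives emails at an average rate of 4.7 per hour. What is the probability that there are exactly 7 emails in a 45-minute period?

Over the interval, μ = 4.7 × 0.75 = 3.525 (a 45-minute period = 0.75 hours).
P(N = 7) = e^(−μ) μ^7/7! = e^(−3.525) · 3.525^7/5040 ≈ 0.0395.

0.0395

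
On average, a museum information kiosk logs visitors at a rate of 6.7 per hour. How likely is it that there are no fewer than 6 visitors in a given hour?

0.6594

With mean μ = 6.7 per hour,
P(N ≥ 6) = 1 − P(N ≤ 5) = 1 − Σ_{j=0}^{5} e^(−μ) μ^j/j! ≈ 0.6594.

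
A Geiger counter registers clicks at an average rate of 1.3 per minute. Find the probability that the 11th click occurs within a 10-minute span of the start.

Over the interval, μ = 1.3 × 10 = 13 (a 10-minute span = 10 minutes).
The 11th arrival falls in the interval iff at least 11 events occur there: P(S_11 ≤ t) = P(N ≥ 11) = 1 − P(N ≤ 10) ≈ 0.7483.

0.7483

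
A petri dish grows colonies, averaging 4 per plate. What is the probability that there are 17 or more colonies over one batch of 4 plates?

0.4340

Over the interval, μ = 4 × 4 = 16 (a batch of 4 plates = 4 plates).
P(N ≥ 17) = 1 − P(N ≤ 16) = 1 − Σ_{j=0}^{16} e^(−μ) μ^j/j! ≈ 0.4340.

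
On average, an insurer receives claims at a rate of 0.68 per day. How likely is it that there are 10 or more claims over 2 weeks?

0.4808

Over the interval, μ = 0.68 × 14 = 9.52 (2 weeks = 14 days).
P(N ≥ 10) = 1 − P(N ≤ 9) = 1 − Σ_{j=0}^{9} e^(−μ) μ^j/j! ≈ 0.4808.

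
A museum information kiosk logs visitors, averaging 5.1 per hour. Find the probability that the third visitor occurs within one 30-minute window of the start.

Over the interval, μ = 5.1 × 0.5 = 2.55 (a 30-minute window = 0.5 hours).
The third arrival falls in the interval iff at least 3 events occur there: P(S_3 ≤ t) = P(N ≥ 3) = 1 − P(N ≤ 2) ≈ 0.4689.

0.4689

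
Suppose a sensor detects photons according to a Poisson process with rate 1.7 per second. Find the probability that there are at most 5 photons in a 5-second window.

0.1496

Over the interval, μ = 1.7 × 5 = 8.5 (a 5-second window = 5 seconds).
P(N ≤ 5) = Σ_{j=0}^{5} e^(−μ) μ^j/j! ≈ 0.1496.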